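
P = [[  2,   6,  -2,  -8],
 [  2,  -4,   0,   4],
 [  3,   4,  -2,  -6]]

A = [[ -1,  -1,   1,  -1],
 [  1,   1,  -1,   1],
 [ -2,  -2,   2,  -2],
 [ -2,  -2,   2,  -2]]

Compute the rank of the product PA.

First compute PA:
[[ 24,  24, -24,  24],
 [-14, -14,  14, -14],
 [ 17,  17, -17,  17]]
Now row reduce the product.
R2 ← R2 + (7/12)·R1: [0, 0, 0, 0]
R3 ← R3 − (17/24)·R1: [0, 0, 0, 0]
1 nonzero row, so rank(PA) = 1.

1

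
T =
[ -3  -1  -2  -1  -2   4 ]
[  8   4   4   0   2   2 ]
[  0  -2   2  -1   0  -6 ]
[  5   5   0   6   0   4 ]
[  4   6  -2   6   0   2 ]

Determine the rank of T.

Row reduce to echelon form.
R2 ← R2 + (8/3)·R1: [0, 4/3, -4/3, -8/3, -10/3, 38/3]
R4 ← R4 + (5/3)·R1: [0, 10/3, -10/3, 13/3, -10/3, 32/3]
R5 ← R5 + (4/3)·R1: [0, 14/3, -14/3, 14/3, -8/3, 22/3]
R3 ← R3 + (3/2)·R2: [0, 0, 0, -5, -5, 13]
R4 ← R4 − (5/2)·R2: [0, 0, 0, 11, 5, -21]
R5 ← R5 − (7/2)·R2: [0, 0, 0, 14, 9, -37]
R4 ← R4 + (11/5)·R3: [0, 0, 0, 0, -6, 38/5]
R5 ← R5 + (14/5)·R3: [0, 0, 0, 0, -5, -3/5]
R5 ← R5 − (5/6)·R4: [0, 0, 0, 0, 0, -104/15]
Echelon form has 5 nonzero rows, so rank(T) = 5.

5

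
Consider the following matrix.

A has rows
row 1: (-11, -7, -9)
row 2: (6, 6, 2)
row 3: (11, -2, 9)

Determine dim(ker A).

Row reduce to echelon form.
R2 ← R2 + (6/11)·R1: [0, 24/11, -32/11]
R3 ← R3 + R1: [0, -9, 0]
R3 ← R3 + (33/8)·R2: [0, 0, -12]
3 nonzero rows, so rank(A) = 3.
A has 3 columns; by rank–nullity, nullity = 3 − 3 = 0.

0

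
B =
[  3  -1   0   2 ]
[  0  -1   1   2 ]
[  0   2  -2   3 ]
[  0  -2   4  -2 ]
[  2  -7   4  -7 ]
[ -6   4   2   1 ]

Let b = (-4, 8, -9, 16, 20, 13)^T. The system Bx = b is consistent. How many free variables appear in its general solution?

0

Row reduce the augmented matrix [B | b].
R5 ← R5 − (2/3)·R1: [0, -19/3, 4, -25/3, 68/3]
R6 ← R6 + (2)·R1: [0, 2, 2, 5, 5]
R3 ← R3 + (2)·R2: [0, 0, 0, 7, 7]
R4 ← R4 − (2)·R2: [0, 0, 2, -6, 0]
R5 ← R5 − (19/3)·R2: [0, 0, -7/3, -21, -28]
R6 ← R6 + (2)·R2: [0, 0, 4, 9, 21]
Swap R3 ↔ R4
R5 ← R5 + (7/6)·R3: [0, 0, 0, -28, -28]
R6 ← R6 − (2)·R3: [0, 0, 0, 21, 21]
R5 ← R5 + (4)·R4: [0, 0, 0, 0, 0]
R6 ← R6 − (3)·R4: [0, 0, 0, 0, 0]
The echelon form has 4 nonzero rows, and every pivot lies in the first 4 columns, so rank(B) = rank([B|b]) = 4.
The system is consistent.
Free variables = (unknowns) − (rank) = 4 − 4 = 0.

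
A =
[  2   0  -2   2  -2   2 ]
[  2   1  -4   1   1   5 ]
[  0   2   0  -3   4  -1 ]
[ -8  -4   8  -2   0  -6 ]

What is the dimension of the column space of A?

Row reduce to echelon form.
R2 ← R2 − R1: [0, 1, -2, -1, 3, 3]
R4 ← R4 + (4)·R1: [0, -4, 0, 6, -8, 2]
R3 ← R3 − (2)·R2: [0, 0, 4, -1, -2, -7]
R4 ← R4 + (4)·R2: [0, 0, -8, 2, 4, 14]
R4 ← R4 + (2)·R3: [0, 0, 0, 0, 0, 0]
Echelon form has 3 nonzero rows, so rank(A) = 3.
The column space has dimension equal to the rank: 3.

3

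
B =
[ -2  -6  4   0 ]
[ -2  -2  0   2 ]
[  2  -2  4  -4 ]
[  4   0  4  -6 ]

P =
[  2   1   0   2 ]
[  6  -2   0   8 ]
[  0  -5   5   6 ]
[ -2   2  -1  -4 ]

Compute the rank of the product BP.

2

First compute BP:
[[-40, -10,  20, -28],
 [-20,   6,  -2, -28],
 [  0, -22,  24,  28],
 [ 20, -28,  26,  56]]
Now row reduce the product.
R2 ← R2 − (1/2)·R1: [0, 11, -12, -14]
R4 ← R4 + (1/2)·R1: [0, -33, 36, 42]
R3 ← R3 + (2)·R2: [0, 0, 0, 0]
R4 ← R4 + (3)·R2: [0, 0, 0, 0]
2 nonzero rows, so rank(BP) = 2.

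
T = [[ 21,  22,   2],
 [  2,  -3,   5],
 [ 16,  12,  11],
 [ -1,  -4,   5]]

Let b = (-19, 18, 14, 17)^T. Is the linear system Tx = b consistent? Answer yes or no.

Row reduce the augmented matrix [T | b].
R2 ← R2 − (2/21)·R1: [0, -107/21, 101/21, 416/21]
R3 ← R3 − (16/21)·R1: [0, -100/21, 199/21, 598/21]
R4 ← R4 + (1/21)·R1: [0, -62/21, 107/21, 338/21]
R3 ← R3 − (100/107)·R2: [0, 0, 533/107, 1066/107]
R4 ← R4 − (62/107)·R2: [0, 0, 247/107, 494/107]
R4 ← R4 − (19/41)·R3: [0, 0, 0, 0]
The echelon form has 3 nonzero rows, and every pivot lies in the first 3 columns, so rank(T) = rank([T|b]) = 3.
The system is consistent.

yes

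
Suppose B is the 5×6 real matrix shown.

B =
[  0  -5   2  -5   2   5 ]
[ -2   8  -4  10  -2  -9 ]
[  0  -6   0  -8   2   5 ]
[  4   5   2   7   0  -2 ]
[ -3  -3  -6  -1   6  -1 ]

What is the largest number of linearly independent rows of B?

Row reduce to echelon form.
Swap R1 ↔ R2
R4 ← R4 + (2)·R1: [0, 21, -6, 27, -4, -20]
R5 ← R5 − (3/2)·R1: [0, -15, 0, -16, 9, 25/2]
R3 ← R3 − (6/5)·R2: [0, 0, -12/5, -2, -2/5, -1]
R4 ← R4 + (21/5)·R2: [0, 0, 12/5, 6, 22/5, 1]
R5 ← R5 − (3)·R2: [0, 0, -6, -1, 3, -5/2]
R4 ← R4 + R3: [0, 0, 0, 4, 4, 0]
R5 ← R5 − (5/2)·R3: [0, 0, 0, 4, 4, 0]
R5 ← R5 − R4: [0, 0, 0, 0, 0, 0]
Echelon form has 4 nonzero rows, so rank(B) = 4.
The rank gives the maximum number of linearly independent rows: 4.

4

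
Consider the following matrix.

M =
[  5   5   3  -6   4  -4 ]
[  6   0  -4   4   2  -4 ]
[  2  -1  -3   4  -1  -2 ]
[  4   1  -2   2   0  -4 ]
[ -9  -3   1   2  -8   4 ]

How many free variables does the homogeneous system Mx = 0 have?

Row reduce to echelon form.
R2 ← R2 − (6/5)·R1: [0, -6, -38/5, 56/5, -14/5, 4/5]
R3 ← R3 − (2/5)·R1: [0, -3, -21/5, 32/5, -13/5, -2/5]
R4 ← R4 − (4/5)·R1: [0, -3, -22/5, 34/5, -16/5, -4/5]
R5 ← R5 + (9/5)·R1: [0, 6, 32/5, -44/5, -4/5, -16/5]
R3 ← R3 − (1/2)·R2: [0, 0, -2/5, 4/5, -6/5, -4/5]
R4 ← R4 − (1/2)·R2: [0, 0, -3/5, 6/5, -9/5, -6/5]
R5 ← R5 + R2: [0, 0, -6/5, 12/5, -18/5, -12/5]
R4 ← R4 − (3/2)·R3: [0, 0, 0, 0, 0, 0]
R5 ← R5 − (3)·R3: [0, 0, 0, 0, 0, 0]
3 nonzero rows, so rank(M) = 3.
M has 6 columns; by rank–nullity, nullity = 6 − 3 = 3.

3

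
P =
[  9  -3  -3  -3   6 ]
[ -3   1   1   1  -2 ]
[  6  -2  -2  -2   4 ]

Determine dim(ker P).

Row reduce to echelon form.
R2 ← R2 + (1/3)·R1: [0, 0, 0, 0, 0]
R3 ← R3 − (2/3)·R1: [0, 0, 0, 0, 0]
1 nonzero row, so rank(P) = 1.
P has 5 columns; by rank–nullity, nullity = 5 − 1 = 4.

4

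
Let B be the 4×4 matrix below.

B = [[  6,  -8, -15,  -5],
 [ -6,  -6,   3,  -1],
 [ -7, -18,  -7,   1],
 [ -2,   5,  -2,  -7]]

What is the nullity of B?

0

Row reduce to echelon form.
R2 ← R2 + R1: [0, -14, -12, -6]
R3 ← R3 + (7/6)·R1: [0, -82/3, -49/2, -29/6]
R4 ← R4 + (1/3)·R1: [0, 7/3, -7, -26/3]
R3 ← R3 − (41/21)·R2: [0, 0, -15/14, 289/42]
R4 ← R4 + (1/6)·R2: [0, 0, -9, -29/3]
R4 ← R4 − (42/5)·R3: [0, 0, 0, -1012/15]
4 nonzero rows, so rank(B) = 4.
B has 4 columns; by rank–nullity, nullity = 4 − 4 = 0.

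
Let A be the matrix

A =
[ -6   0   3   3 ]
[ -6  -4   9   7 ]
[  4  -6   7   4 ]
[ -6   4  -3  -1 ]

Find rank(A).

Row reduce to echelon form.
R2 ← R2 − R1: [0, -4, 6, 4]
R3 ← R3 + (2/3)·R1: [0, -6, 9, 6]
R4 ← R4 − R1: [0, 4, -6, -4]
R3 ← R3 − (3/2)·R2: [0, 0, 0, 0]
R4 ← R4 + R2: [0, 0, 0, 0]
Echelon form has 2 nonzero rows, so rank(A) = 2.

2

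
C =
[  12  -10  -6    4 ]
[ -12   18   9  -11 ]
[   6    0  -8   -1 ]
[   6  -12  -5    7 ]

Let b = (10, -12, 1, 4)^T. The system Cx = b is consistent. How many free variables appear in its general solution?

Row reduce the augmented matrix [C | b].
R2 ← R2 + R1: [0, 8, 3, -7, -2]
R3 ← R3 − (1/2)·R1: [0, 5, -5, -3, -4]
R4 ← R4 − (1/2)·R1: [0, -7, -2, 5, -1]
R3 ← R3 − (5/8)·R2: [0, 0, -55/8, 11/8, -11/4]
R4 ← R4 + (7/8)·R2: [0, 0, 5/8, -9/8, -11/4]
R4 ← R4 + (1/11)·R3: [0, 0, 0, -1, -3]
The echelon form has 4 nonzero rows, and every pivot lies in the first 4 columns, so rank(C) = rank([C|b]) = 4.
The system is consistent.
Free variables = (unknowns) − (rank) = 4 − 4 = 0.

0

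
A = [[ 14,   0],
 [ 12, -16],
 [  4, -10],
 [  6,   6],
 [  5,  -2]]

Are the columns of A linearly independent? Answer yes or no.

yes

Row reduce A to echelon form.
R2 ← R2 − (6/7)·R1: [0, -16]
R3 ← R3 − (2/7)·R1: [0, -10]
R4 ← R4 − (3/7)·R1: [0, 6]
R5 ← R5 − (5/14)·R1: [0, -2]
R3 ← R3 − (5/8)·R2: [0, 0]
R4 ← R4 + (3/8)·R2: [0, 0]
R5 ← R5 − (1/8)·R2: [0, 0]
2 pivots among 2 columns.
Every column is a pivot column, so the columns are linearly independent.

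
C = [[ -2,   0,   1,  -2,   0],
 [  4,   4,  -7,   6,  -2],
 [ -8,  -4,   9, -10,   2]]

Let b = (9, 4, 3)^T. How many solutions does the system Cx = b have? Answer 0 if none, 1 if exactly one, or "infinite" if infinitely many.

Row reduce the augmented matrix [C | b].
R2 ← R2 + (2)·R1: [0, 4, -5, 2, -2, 22]
R3 ← R3 − (4)·R1: [0, -4, 5, -2, 2, -33]
R3 ← R3 + R2: [0, 0, 0, 0, 0, -11]
The echelon form has 3 nonzero rows; the last pivot sits in the augmented column, so rank(C) = 2 but rank([C|b]) = 3.
Since the ranks differ, the system is inconsistent.
It has no solutions.

0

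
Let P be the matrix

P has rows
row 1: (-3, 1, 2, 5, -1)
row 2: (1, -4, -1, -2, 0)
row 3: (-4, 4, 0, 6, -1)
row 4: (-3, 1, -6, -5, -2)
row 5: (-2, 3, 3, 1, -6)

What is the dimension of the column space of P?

Row reduce to echelon form.
R2 ← R2 + (1/3)·R1: [0, -11/3, -1/3, -1/3, -1/3]
R3 ← R3 − (4/3)·R1: [0, 8/3, -8/3, -2/3, 1/3]
R4 ← R4 − R1: [0, 0, -8, -10, -1]
R5 ← R5 − (2/3)·R1: [0, 7/3, 5/3, -7/3, -16/3]
R3 ← R3 + (8/11)·R2: [0, 0, -32/11, -10/11, 1/11]
R5 ← R5 + (7/11)·R2: [0, 0, 16/11, -28/11, -61/11]
R4 ← R4 − (11/4)·R3: [0, 0, 0, -15/2, -5/4]
R5 ← R5 + (1/2)·R3: [0, 0, 0, -3, -11/2]
R5 ← R5 − (2/5)·R4: [0, 0, 0, 0, -5]
Echelon form has 5 nonzero rows, so rank(P) = 5.
The column space has dimension equal to the rank: 5.

5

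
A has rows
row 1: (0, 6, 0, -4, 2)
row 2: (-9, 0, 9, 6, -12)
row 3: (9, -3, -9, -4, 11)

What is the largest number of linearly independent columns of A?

2

Row reduce to echelon form.
Swap R1 ↔ R2
R3 ← R3 + R1: [0, -3, 0, 2, -1]
R3 ← R3 + (1/2)·R2: [0, 0, 0, 0, 0]
Echelon form has 2 nonzero rows, so rank(A) = 2.
The rank gives the maximum number of linearly independent columns: 2.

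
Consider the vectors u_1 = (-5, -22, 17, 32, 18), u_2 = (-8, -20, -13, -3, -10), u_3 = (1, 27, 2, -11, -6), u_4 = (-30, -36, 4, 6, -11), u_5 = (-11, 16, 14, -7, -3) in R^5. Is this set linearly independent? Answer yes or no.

yes

Form the matrix with these vectors as rows and row reduce.
R2 ← R2 − (8/5)·R1: [0, 76/5, -201/5, -271/5, -194/5]
R3 ← R3 + (1/5)·R1: [0, 113/5, 27/5, -23/5, -12/5]
R4 ← R4 − (6)·R1: [0, 96, -98, -186, -119]
R5 ← R5 − (11/5)·R1: [0, 322/5, -117/5, -387/5, -213/5]
R3 ← R3 − (113/76)·R2: [0, 0, 4953/76, 5775/76, 2101/38]
R4 ← R4 − (120/19)·R2: [0, 0, 2962/19, 2970/19, 2395/19]
R5 ← R5 − (161/38)·R2: [0, 0, 5583/38, 5785/38, 2314/19]
R4 ← R4 − (11848/4953)·R3: [0, 0, 0, -42020/1651, -30731/4953]
R5 ← R5 − (3722/1651)·R3: [0, 0, 0, -31480/1651, -4713/1651]
R5 ← R5 − (1574/2101)·R4: [0, 0, 0, 0, 11305/6303]
5 nonzero rows, so the 5 vectors span a space of dimension 5.
Since 5 = 5, the vectors are linearly independent.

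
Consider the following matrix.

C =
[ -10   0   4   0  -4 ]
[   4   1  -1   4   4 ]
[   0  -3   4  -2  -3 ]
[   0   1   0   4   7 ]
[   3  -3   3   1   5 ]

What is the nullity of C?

0

Row reduce to echelon form.
R2 ← R2 + (2/5)·R1: [0, 1, 3/5, 4, 12/5]
R5 ← R5 + (3/10)·R1: [0, -3, 21/5, 1, 19/5]
R3 ← R3 + (3)·R2: [0, 0, 29/5, 10, 21/5]
R4 ← R4 − R2: [0, 0, -3/5, 0, 23/5]
R5 ← R5 + (3)·R2: [0, 0, 6, 13, 11]
R4 ← R4 + (3/29)·R3: [0, 0, 0, 30/29, 146/29]
R5 ← R5 − (30/29)·R3: [0, 0, 0, 77/29, 193/29]
R5 ← R5 − (77/30)·R4: [0, 0, 0, 0, -94/15]
5 nonzero rows, so rank(C) = 5.
C has 5 columns; by rank–nullity, nullity = 5 − 5 = 0.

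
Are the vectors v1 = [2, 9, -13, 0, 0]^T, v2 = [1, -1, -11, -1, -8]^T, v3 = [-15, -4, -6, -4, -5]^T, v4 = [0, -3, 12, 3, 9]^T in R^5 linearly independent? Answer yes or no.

Form the matrix with these vectors as rows and row reduce.
R2 ← R2 − (1/2)·R1: [0, -11/2, -9/2, -1, -8]
R3 ← R3 + (15/2)·R1: [0, 127/2, -207/2, -4, -5]
R3 ← R3 + (127/11)·R2: [0, 0, -1710/11, -171/11, -1071/11]
R4 ← R4 − (6/11)·R2: [0, 0, 159/11, 39/11, 147/11]
R4 ← R4 + (53/570)·R3: [0, 0, 0, 21/10, 819/190]
4 nonzero rows, so the 4 vectors span a space of dimension 4.
Since 4 = 4, the vectors are linearly independent.

yes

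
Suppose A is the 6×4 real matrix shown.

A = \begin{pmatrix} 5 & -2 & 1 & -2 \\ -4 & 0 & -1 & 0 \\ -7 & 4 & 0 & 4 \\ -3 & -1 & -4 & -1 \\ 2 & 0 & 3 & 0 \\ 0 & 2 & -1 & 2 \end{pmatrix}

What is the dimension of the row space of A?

3

Row reduce to echelon form.
R2 ← R2 + (4/5)·R1: [0, -8/5, -1/5, -8/5]
R3 ← R3 + (7/5)·R1: [0, 6/5, 7/5, 6/5]
R4 ← R4 + (3/5)·R1: [0, -11/5, -17/5, -11/5]
R5 ← R5 − (2/5)·R1: [0, 4/5, 13/5, 4/5]
R3 ← R3 + (3/4)·R2: [0, 0, 5/4, 0]
R4 ← R4 − (11/8)·R2: [0, 0, -25/8, 0]
R5 ← R5 + (1/2)·R2: [0, 0, 5/2, 0]
R6 ← R6 + (5/4)·R2: [0, 0, -5/4, 0]
R4 ← R4 + (5/2)·R3: [0, 0, 0, 0]
R5 ← R5 − (2)·R3: [0, 0, 0, 0]
R6 ← R6 + R3: [0, 0, 0, 0]
Echelon form has 3 nonzero rows, so rank(A) = 3.
The row space has dimension equal to the rank: 3.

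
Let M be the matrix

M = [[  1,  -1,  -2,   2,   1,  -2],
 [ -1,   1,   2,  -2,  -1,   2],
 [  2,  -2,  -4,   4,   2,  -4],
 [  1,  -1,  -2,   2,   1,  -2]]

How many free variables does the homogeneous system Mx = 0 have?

Row reduce to echelon form.
R2 ← R2 + R1: [0, 0, 0, 0, 0, 0]
R3 ← R3 − (2)·R1: [0, 0, 0, 0, 0, 0]
R4 ← R4 − R1: [0, 0, 0, 0, 0, 0]
1 nonzero row, so rank(M) = 1.
M has 6 columns; by rank–nullity, nullity = 6 − 1 = 5.

5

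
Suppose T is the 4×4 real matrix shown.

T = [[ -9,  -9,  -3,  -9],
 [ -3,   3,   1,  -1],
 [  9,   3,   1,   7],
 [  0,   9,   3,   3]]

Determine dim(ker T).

2

Row reduce to echelon form.
R2 ← R2 − (1/3)·R1: [0, 6, 2, 2]
R3 ← R3 + R1: [0, -6, -2, -2]
R3 ← R3 + R2: [0, 0, 0, 0]
R4 ← R4 − (3/2)·R2: [0, 0, 0, 0]
2 nonzero rows, so rank(T) = 2.
T has 4 columns; by rank–nullity, nullity = 4 − 2 = 2.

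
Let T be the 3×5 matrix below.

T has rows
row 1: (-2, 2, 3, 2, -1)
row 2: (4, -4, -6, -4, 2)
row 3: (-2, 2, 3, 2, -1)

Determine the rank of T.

Row reduce to echelon form.
R2 ← R2 + (2)·R1: [0, 0, 0, 0, 0]
R3 ← R3 − R1: [0, 0, 0, 0, 0]
Echelon form has 1 nonzero row, so rank(T) = 1.

1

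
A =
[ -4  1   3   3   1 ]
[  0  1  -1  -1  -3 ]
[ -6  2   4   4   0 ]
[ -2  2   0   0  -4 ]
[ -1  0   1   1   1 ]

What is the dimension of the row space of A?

Row reduce to echelon form.
R3 ← R3 − (3/2)·R1: [0, 1/2, -1/2, -1/2, -3/2]
R4 ← R4 − (1/2)·R1: [0, 3/2, -3/2, -3/2, -9/2]
R5 ← R5 − (1/4)·R1: [0, -1/4, 1/4, 1/4, 3/4]
R3 ← R3 − (1/2)·R2: [0, 0, 0, 0, 0]
R4 ← R4 − (3/2)·R2: [0, 0, 0, 0, 0]
R5 ← R5 + (1/4)·R2: [0, 0, 0, 0, 0]
Echelon form has 2 nonzero rows, so rank(A) = 2.
The row space has dimension equal to the rank: 2.

2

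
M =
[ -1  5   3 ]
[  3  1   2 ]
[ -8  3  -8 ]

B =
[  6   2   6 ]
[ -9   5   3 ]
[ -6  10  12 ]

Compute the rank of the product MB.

First compute MB:
[[-69,  53,  45],
 [ -3,  31,  45],
 [-27, -81, -135]]
Now row reduce the product.
R2 ← R2 − (1/23)·R1: [0, 660/23, 990/23]
R3 ← R3 − (9/23)·R1: [0, -2340/23, -3510/23]
R3 ← R3 + (39/11)·R2: [0, 0, 0]
2 nonzero rows, so rank(MB) = 2.

2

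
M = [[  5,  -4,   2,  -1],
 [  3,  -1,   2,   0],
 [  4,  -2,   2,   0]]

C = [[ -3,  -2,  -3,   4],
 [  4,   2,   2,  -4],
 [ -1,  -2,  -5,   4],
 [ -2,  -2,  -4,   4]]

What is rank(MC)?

First compute MC:
[[-31, -20, -29,  40],
 [-15, -12, -21,  24],
 [-22, -16, -26,  32]]
Now row reduce the product.
R2 ← R2 − (15/31)·R1: [0, -72/31, -216/31, 144/31]
R3 ← R3 − (22/31)·R1: [0, -56/31, -168/31, 112/31]
R3 ← R3 − (7/9)·R2: [0, 0, 0, 0]
2 nonzero rows, so rank(MC) = 2.

2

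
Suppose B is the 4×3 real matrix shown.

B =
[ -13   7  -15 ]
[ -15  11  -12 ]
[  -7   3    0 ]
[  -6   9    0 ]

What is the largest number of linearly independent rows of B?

3

Row reduce to echelon form.
R2 ← R2 − (15/13)·R1: [0, 38/13, 69/13]
R3 ← R3 − (7/13)·R1: [0, -10/13, 105/13]
R4 ← R4 − (6/13)·R1: [0, 75/13, 90/13]
R3 ← R3 + (5/19)·R2: [0, 0, 180/19]
R4 ← R4 − (75/38)·R2: [0, 0, -135/38]
R4 ← R4 + (3/8)·R3: [0, 0, 0]
Echelon form has 3 nonzero rows, so rank(B) = 3.
The rank gives the maximum number of linearly independent rows: 3.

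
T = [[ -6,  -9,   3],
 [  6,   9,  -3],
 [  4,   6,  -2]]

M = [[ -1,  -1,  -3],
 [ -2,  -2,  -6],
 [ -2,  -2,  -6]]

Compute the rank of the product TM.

1

First compute TM:
[[ 18,  18,  54],
 [-18, -18, -54],
 [-12, -12, -36]]
Now row reduce the product.
R2 ← R2 + R1: [0, 0, 0]
R3 ← R3 + (2/3)·R1: [0, 0, 0]
1 nonzero row, so rank(TM) = 1.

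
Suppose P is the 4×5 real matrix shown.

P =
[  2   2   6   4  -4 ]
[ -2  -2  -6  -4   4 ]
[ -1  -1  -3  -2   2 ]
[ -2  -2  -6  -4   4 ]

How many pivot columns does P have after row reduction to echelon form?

1

Row reduce to echelon form.
R2 ← R2 + R1: [0, 0, 0, 0, 0]
R3 ← R3 + (1/2)·R1: [0, 0, 0, 0, 0]
R4 ← R4 + R1: [0, 0, 0, 0, 0]
Echelon form has 1 nonzero row, so rank(P) = 1.
Each nonzero row contributes one pivot column: 1 pivot columns.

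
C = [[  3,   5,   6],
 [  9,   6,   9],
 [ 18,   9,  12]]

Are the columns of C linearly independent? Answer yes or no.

yes

Row reduce C to echelon form.
R2 ← R2 − (3)·R1: [0, -9, -9]
R3 ← R3 − (6)·R1: [0, -21, -24]
R3 ← R3 − (7/3)·R2: [0, 0, -3]
3 pivots among 3 columns.
Every column is a pivot column, so the columns are linearly independent.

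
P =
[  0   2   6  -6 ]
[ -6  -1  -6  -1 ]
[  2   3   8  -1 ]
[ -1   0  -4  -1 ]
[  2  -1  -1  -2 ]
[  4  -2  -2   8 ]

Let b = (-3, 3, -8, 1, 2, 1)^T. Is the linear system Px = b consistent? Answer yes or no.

no

Row reduce the augmented matrix [P | b].
Swap R1 ↔ R2
R3 ← R3 + (1/3)·R1: [0, 8/3, 6, -4/3, -7]
R4 ← R4 − (1/6)·R1: [0, 1/6, -3, -5/6, 1/2]
R5 ← R5 + (1/3)·R1: [0, -4/3, -3, -7/3, 3]
R6 ← R6 + (2/3)·R1: [0, -8/3, -6, 22/3, 3]
R3 ← R3 − (4/3)·R2: [0, 0, -2, 20/3, -3]
R4 ← R4 − (1/12)·R2: [0, 0, -7/2, -1/3, 3/4]
R5 ← R5 + (2/3)·R2: [0, 0, 1, -19/3, 1]
R6 ← R6 + (4/3)·R2: [0, 0, 2, -2/3, -1]
R4 ← R4 − (7/4)·R3: [0, 0, 0, -12, 6]
R5 ← R5 + (1/2)·R3: [0, 0, 0, -3, -1/2]
R6 ← R6 + R3: [0, 0, 0, 6, -4]
R5 ← R5 − (1/4)·R4: [0, 0, 0, 0, -2]
R6 ← R6 + (1/2)·R4: [0, 0, 0, 0, -1]
R6 ← R6 − (1/2)·R5: [0, 0, 0, 0, 0]
The echelon form has 5 nonzero rows; the last pivot sits in the augmented column, so rank(P) = 4 but rank([P|b]) = 5.
Since the ranks differ, the system is inconsistent.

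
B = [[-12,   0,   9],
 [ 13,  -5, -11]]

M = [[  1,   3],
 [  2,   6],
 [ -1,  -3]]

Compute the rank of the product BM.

First compute BM:
[[-21, -63],
 [ 14,  42]]
Now row reduce the product.
R2 ← R2 + (2/3)·R1: [0, 0]
1 nonzero row, so rank(BM) = 1.

1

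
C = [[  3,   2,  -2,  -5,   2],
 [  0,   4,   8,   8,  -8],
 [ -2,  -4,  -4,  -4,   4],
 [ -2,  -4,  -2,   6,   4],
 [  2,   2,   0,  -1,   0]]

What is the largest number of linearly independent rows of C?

4

Row reduce to echelon form.
R3 ← R3 + (2/3)·R1: [0, -8/3, -16/3, -22/3, 16/3]
R4 ← R4 + (2/3)·R1: [0, -8/3, -10/3, 8/3, 16/3]
R5 ← R5 − (2/3)·R1: [0, 2/3, 4/3, 7/3, -4/3]
R3 ← R3 + (2/3)·R2: [0, 0, 0, -2, 0]
R4 ← R4 + (2/3)·R2: [0, 0, 2, 8, 0]
R5 ← R5 − (1/6)·R2: [0, 0, 0, 1, 0]
Swap R3 ↔ R4
R5 ← R5 + (1/2)·R4: [0, 0, 0, 0, 0]
Echelon form has 4 nonzero rows, so rank(C) = 4.
The rank gives the maximum number of linearly independent rows: 4.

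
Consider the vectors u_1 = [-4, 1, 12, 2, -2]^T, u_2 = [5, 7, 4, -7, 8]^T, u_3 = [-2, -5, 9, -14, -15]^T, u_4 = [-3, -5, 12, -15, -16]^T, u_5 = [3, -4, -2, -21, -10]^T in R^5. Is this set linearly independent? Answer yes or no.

no

Form the matrix with these vectors as rows and row reduce.
R2 ← R2 + (5/4)·R1: [0, 33/4, 19, -9/2, 11/2]
R3 ← R3 − (1/2)·R1: [0, -11/2, 3, -15, -14]
R4 ← R4 − (3/4)·R1: [0, -23/4, 3, -33/2, -29/2]
R5 ← R5 + (3/4)·R1: [0, -13/4, 7, -39/2, -23/2]
R3 ← R3 + (2/3)·R2: [0, 0, 47/3, -18, -31/3]
R4 ← R4 + (23/33)·R2: [0, 0, 536/33, -216/11, -32/3]
R5 ← R5 + (13/33)·R2: [0, 0, 478/33, -234/11, -28/3]
R4 ← R4 − (536/517)·R3: [0, 0, 0, -504/517, 24/517]
R5 ← R5 − (478/517)·R3: [0, 0, 0, -2394/517, 114/517]
R5 ← R5 − (19/4)·R4: [0, 0, 0, 0, 0]
4 nonzero rows, so the 5 vectors span a space of dimension 4.
Since 4 < 5, the vectors are linearly dependent.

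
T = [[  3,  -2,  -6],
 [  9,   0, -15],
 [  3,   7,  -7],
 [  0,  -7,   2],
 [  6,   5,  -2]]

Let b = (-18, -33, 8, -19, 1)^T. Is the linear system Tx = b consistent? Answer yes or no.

Row reduce the augmented matrix [T | b].
R2 ← R2 − (3)·R1: [0, 6, 3, 21]
R3 ← R3 − R1: [0, 9, -1, 26]
R5 ← R5 − (2)·R1: [0, 9, 10, 37]
R3 ← R3 − (3/2)·R2: [0, 0, -11/2, -11/2]
R4 ← R4 + (7/6)·R2: [0, 0, 11/2, 11/2]
R5 ← R5 − (3/2)·R2: [0, 0, 11/2, 11/2]
R4 ← R4 + R3: [0, 0, 0, 0]
R5 ← R5 + R3: [0, 0, 0, 0]
The echelon form has 3 nonzero rows, and every pivot lies in the first 3 columns, so rank(T) = rank([T|b]) = 3.
The system is consistent.

yes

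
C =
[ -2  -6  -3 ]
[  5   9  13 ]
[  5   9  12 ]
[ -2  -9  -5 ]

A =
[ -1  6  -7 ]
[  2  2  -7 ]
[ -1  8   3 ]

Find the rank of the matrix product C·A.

3

First compute CA:
[[ -7, -48,  47],
 [  0, 152, -59],
 [  1, 144, -62],
 [-11, -70,  62]]
Now row reduce the product.
R3 ← R3 + (1/7)·R1: [0, 960/7, -387/7]
R4 ← R4 − (11/7)·R1: [0, 38/7, -83/7]
R3 ← R3 − (120/133)·R2: [0, 0, -39/19]
R4 ← R4 − (1/28)·R2: [0, 0, -39/4]
R4 ← R4 − (19/4)·R3: [0, 0, 0]
3 nonzero rows, so rank(CA) = 3.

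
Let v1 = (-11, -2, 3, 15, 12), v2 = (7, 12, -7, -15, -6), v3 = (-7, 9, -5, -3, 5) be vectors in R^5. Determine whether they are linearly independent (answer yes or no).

Form the matrix with these vectors as rows and row reduce.
R2 ← R2 + (7/11)·R1: [0, 118/11, -56/11, -60/11, 18/11]
R3 ← R3 − (7/11)·R1: [0, 113/11, -76/11, -138/11, -29/11]
R3 ← R3 − (113/118)·R2: [0, 0, -120/59, -432/59, -248/59]
3 nonzero rows, so the 3 vectors span a space of dimension 3.
Since 3 = 3, the vectors are linearly independent.

yes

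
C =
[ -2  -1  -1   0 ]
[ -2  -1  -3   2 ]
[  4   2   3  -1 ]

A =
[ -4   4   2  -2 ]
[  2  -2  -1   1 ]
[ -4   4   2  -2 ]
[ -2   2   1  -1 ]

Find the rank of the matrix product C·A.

1

First compute CA:
[[ 10, -10,  -5,   5],
 [ 14, -14,  -7,   7],
 [-22,  22,  11, -11]]
Now row reduce the product.
R2 ← R2 − (7/5)·R1: [0, 0, 0, 0]
R3 ← R3 + (11/5)·R1: [0, 0, 0, 0]
1 nonzero row, so rank(CA) = 1.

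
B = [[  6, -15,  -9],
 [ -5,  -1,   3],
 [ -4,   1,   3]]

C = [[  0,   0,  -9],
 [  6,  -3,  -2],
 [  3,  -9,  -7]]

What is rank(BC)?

First compute BC:
[[-117, 126,  39],
 [  3, -24,  26],
 [ 15, -30,  13]]
Now row reduce the product.
R2 ← R2 + (1/39)·R1: [0, -270/13, 27]
R3 ← R3 + (5/39)·R1: [0, -180/13, 18]
R3 ← R3 − (2/3)·R2: [0, 0, 0]
2 nonzero rows, so rank(BC) = 2.

2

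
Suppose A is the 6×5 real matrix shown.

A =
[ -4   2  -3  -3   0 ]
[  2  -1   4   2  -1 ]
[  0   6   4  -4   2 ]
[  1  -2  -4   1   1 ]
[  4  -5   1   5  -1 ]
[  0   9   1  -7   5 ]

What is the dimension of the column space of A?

Row reduce to echelon form.
R2 ← R2 + (1/2)·R1: [0, 0, 5/2, 1/2, -1]
R4 ← R4 + (1/4)·R1: [0, -3/2, -19/4, 1/4, 1]
R5 ← R5 + R1: [0, -3, -2, 2, -1]
Swap R2 ↔ R3
R4 ← R4 + (1/4)·R2: [0, 0, -15/4, -3/4, 3/2]
R5 ← R5 + (1/2)·R2: [0, 0, 0, 0, 0]
R6 ← R6 − (3/2)·R2: [0, 0, -5, -1, 2]
R4 ← R4 + (3/2)·R3: [0, 0, 0, 0, 0]
R6 ← R6 + (2)·R3: [0, 0, 0, 0, 0]
Echelon form has 3 nonzero rows, so rank(A) = 3.
The column space has dimension equal to the rank: 3.

3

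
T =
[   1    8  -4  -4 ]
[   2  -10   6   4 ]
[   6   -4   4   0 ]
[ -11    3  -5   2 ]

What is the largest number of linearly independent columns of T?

2

Row reduce to echelon form.
R2 ← R2 − (2)·R1: [0, -26, 14, 12]
R3 ← R3 − (6)·R1: [0, -52, 28, 24]
R4 ← R4 + (11)·R1: [0, 91, -49, -42]
R3 ← R3 − (2)·R2: [0, 0, 0, 0]
R4 ← R4 + (7/2)·R2: [0, 0, 0, 0]
Echelon form has 2 nonzero rows, so rank(T) = 2.
The rank gives the maximum number of linearly independent columns: 2.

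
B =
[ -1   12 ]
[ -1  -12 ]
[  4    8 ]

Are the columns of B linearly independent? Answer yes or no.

Row reduce B to echelon form.
R2 ← R2 − R1: [0, -24]
R3 ← R3 + (4)·R1: [0, 56]
R3 ← R3 + (7/3)·R2: [0, 0]
2 pivots among 2 columns.
Every column is a pivot column, so the columns are linearly independent.

yes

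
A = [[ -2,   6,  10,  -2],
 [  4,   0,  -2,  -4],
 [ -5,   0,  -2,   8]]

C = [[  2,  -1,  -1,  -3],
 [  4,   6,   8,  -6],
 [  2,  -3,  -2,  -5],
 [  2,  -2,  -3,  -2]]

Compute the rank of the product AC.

First compute AC:
[[ 36,  12,  36, -76],
 [ -4,  10,  12,   6],
 [  2,  -5, -15,   9]]
Now row reduce the product.
R2 ← R2 + (1/9)·R1: [0, 34/3, 16, -22/9]
R3 ← R3 − (1/18)·R1: [0, -17/3, -17, 119/9]
R3 ← R3 + (1/2)·R2: [0, 0, -9, 12]
3 nonzero rows, so rank(AC) = 3.

3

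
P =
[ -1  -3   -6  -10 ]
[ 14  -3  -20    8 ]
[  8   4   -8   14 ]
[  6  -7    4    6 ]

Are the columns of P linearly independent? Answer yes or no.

Row reduce P to echelon form.
R2 ← R2 + (14)·R1: [0, -45, -104, -132]
R3 ← R3 + (8)·R1: [0, -20, -56, -66]
R4 ← R4 + (6)·R1: [0, -25, -32, -54]
R3 ← R3 − (4/9)·R2: [0, 0, -88/9, -22/3]
R4 ← R4 − (5/9)·R2: [0, 0, 232/9, 58/3]
R4 ← R4 + (29/11)·R3: [0, 0, 0, 0]
3 pivots among 4 columns.
Only 3 < 4 pivot columns, so the columns are linearly dependent.

no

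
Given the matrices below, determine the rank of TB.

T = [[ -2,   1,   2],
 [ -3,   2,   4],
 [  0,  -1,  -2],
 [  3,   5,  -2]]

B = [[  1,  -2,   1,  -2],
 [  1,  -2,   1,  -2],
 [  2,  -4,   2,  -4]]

First compute TB:
[[  3,  -6,   3,  -6],
 [  7, -14,   7, -14],
 [ -5,  10,  -5,  10],
 [  4,  -8,   4,  -8]]
Now row reduce the product.
R2 ← R2 − (7/3)·R1: [0, 0, 0, 0]
R3 ← R3 + (5/3)·R1: [0, 0, 0, 0]
R4 ← R4 − (4/3)·R1: [0, 0, 0, 0]
1 nonzero row, so rank(TB) = 1.

1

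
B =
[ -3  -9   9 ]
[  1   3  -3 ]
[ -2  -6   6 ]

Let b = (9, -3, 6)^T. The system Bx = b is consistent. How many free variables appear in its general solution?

Row reduce the augmented matrix [B | b].
R2 ← R2 + (1/3)·R1: [0, 0, 0, 0]
R3 ← R3 − (2/3)·R1: [0, 0, 0, 0]
The echelon form has 1 nonzero rows, and every pivot lies in the first 3 columns, so rank(B) = rank([B|b]) = 1.
The system is consistent.
Free variables = (unknowns) − (rank) = 3 − 1 = 2.

2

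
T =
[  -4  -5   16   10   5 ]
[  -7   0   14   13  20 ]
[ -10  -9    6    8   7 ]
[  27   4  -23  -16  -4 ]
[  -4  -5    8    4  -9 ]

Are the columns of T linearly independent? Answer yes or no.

yes

Row reduce T to echelon form.
R2 ← R2 − (7/4)·R1: [0, 35/4, -14, -9/2, 45/4]
R3 ← R3 − (5/2)·R1: [0, 7/2, -34, -17, -11/2]
R4 ← R4 + (27/4)·R1: [0, -119/4, 85, 103/2, 119/4]
R5 ← R5 − R1: [0, 0, -8, -6, -14]
R3 ← R3 − (2/5)·R2: [0, 0, -142/5, -76/5, -10]
R4 ← R4 + (17/5)·R2: [0, 0, 187/5, 181/5, 68]
R4 ← R4 + (187/142)·R3: [0, 0, 0, 1149/71, 3893/71]
R5 ← R5 − (20/71)·R3: [0, 0, 0, -122/71, -794/71]
R5 ← R5 + (122/1149)·R4: [0, 0, 0, 0, -6160/1149]
5 pivots among 5 columns.
Every column is a pivot column, so the columns are linearly independent.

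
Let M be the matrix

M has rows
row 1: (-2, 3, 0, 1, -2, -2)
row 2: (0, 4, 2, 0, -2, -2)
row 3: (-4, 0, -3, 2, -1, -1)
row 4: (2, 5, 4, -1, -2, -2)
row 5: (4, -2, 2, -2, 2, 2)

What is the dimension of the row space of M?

2

Row reduce to echelon form.
R3 ← R3 − (2)·R1: [0, -6, -3, 0, 3, 3]
R4 ← R4 + R1: [0, 8, 4, 0, -4, -4]
R5 ← R5 + (2)·R1: [0, 4, 2, 0, -2, -2]
R3 ← R3 + (3/2)·R2: [0, 0, 0, 0, 0, 0]
R4 ← R4 − (2)·R2: [0, 0, 0, 0, 0, 0]
R5 ← R5 − R2: [0, 0, 0, 0, 0, 0]
Echelon form has 2 nonzero rows, so rank(M) = 2.
The row space has dimension equal to the rank: 2.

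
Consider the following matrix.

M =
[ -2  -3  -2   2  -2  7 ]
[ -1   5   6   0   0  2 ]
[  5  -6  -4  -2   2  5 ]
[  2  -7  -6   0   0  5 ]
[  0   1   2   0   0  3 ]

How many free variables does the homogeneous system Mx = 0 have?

Row reduce to echelon form.
R2 ← R2 − (1/2)·R1: [0, 13/2, 7, -1, 1, -3/2]
R3 ← R3 + (5/2)·R1: [0, -27/2, -9, 3, -3, 45/2]
R4 ← R4 + R1: [0, -10, -8, 2, -2, 12]
R3 ← R3 + (27/13)·R2: [0, 0, 72/13, 12/13, -12/13, 252/13]
R4 ← R4 + (20/13)·R2: [0, 0, 36/13, 6/13, -6/13, 126/13]
R5 ← R5 − (2/13)·R2: [0, 0, 12/13, 2/13, -2/13, 42/13]
R4 ← R4 − (1/2)·R3: [0, 0, 0, 0, 0, 0]
R5 ← R5 − (1/6)·R3: [0, 0, 0, 0, 0, 0]
3 nonzero rows, so rank(M) = 3.
M has 6 columns; by rank–nullity, nullity = 6 − 3 = 3.

3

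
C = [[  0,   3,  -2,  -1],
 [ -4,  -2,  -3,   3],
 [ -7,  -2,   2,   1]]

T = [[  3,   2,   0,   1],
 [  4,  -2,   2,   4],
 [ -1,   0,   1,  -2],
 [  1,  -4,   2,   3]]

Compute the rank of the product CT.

3

First compute CT:
[[ 13,  -2,   2,  13],
 [-14, -16,  -1,   3],
 [-30, -14,   0, -16]]
Now row reduce the product.
R2 ← R2 + (14/13)·R1: [0, -236/13, 15/13, 17]
R3 ← R3 + (30/13)·R1: [0, -242/13, 60/13, 14]
R3 ← R3 − (121/118)·R2: [0, 0, 405/118, -405/118]
3 nonzero rows, so rank(CT) = 3.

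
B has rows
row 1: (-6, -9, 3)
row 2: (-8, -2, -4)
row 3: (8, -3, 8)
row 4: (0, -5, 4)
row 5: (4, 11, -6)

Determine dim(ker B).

Row reduce to echelon form.
R2 ← R2 − (4/3)·R1: [0, 10, -8]
R3 ← R3 + (4/3)·R1: [0, -15, 12]
R5 ← R5 + (2/3)·R1: [0, 5, -4]
R3 ← R3 + (3/2)·R2: [0, 0, 0]
R4 ← R4 + (1/2)·R2: [0, 0, 0]
R5 ← R5 − (1/2)·R2: [0, 0, 0]
2 nonzero rows, so rank(B) = 2.
B has 3 columns; by rank–nullity, nullity = 3 − 2 = 1.

1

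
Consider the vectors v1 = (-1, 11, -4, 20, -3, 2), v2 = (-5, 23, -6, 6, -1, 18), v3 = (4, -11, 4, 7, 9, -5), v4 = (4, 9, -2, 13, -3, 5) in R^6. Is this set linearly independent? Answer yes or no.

Form the matrix with these vectors as rows and row reduce.
R2 ← R2 − (5)·R1: [0, -32, 14, -94, 14, 8]
R3 ← R3 + (4)·R1: [0, 33, -12, 87, -3, 3]
R4 ← R4 + (4)·R1: [0, 53, -18, 93, -15, 13]
R3 ← R3 + (33/32)·R2: [0, 0, 39/16, -159/16, 183/16, 45/4]
R4 ← R4 + (53/32)·R2: [0, 0, 83/16, -1003/16, 131/16, 105/4]
R4 ← R4 − (83/39)·R3: [0, 0, 0, -540/13, -210/13, 30/13]
4 nonzero rows, so the 4 vectors span a space of dimension 4.
Since 4 = 4, the vectors are linearly independent.

yes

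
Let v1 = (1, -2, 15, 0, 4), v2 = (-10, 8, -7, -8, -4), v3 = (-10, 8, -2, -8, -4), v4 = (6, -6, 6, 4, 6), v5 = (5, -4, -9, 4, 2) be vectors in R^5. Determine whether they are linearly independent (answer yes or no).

no

Form the matrix with these vectors as rows and row reduce.
R2 ← R2 + (10)·R1: [0, -12, 143, -8, 36]
R3 ← R3 + (10)·R1: [0, -12, 148, -8, 36]
R4 ← R4 − (6)·R1: [0, 6, -84, 4, -18]
R5 ← R5 − (5)·R1: [0, 6, -84, 4, -18]
R3 ← R3 − R2: [0, 0, 5, 0, 0]
R4 ← R4 + (1/2)·R2: [0, 0, -25/2, 0, 0]
R5 ← R5 + (1/2)·R2: [0, 0, -25/2, 0, 0]
R4 ← R4 + (5/2)·R3: [0, 0, 0, 0, 0]
R5 ← R5 + (5/2)·R3: [0, 0, 0, 0, 0]
3 nonzero rows, so the 5 vectors span a space of dimension 3.
Since 3 < 5, the vectors are linearly dependent.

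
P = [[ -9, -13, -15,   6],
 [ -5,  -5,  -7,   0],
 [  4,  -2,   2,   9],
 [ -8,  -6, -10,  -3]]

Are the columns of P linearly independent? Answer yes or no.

no

Row reduce P to echelon form.
R2 ← R2 − (5/9)·R1: [0, 20/9, 4/3, -10/3]
R3 ← R3 + (4/9)·R1: [0, -70/9, -14/3, 35/3]
R4 ← R4 − (8/9)·R1: [0, 50/9, 10/3, -25/3]
R3 ← R3 + (7/2)·R2: [0, 0, 0, 0]
R4 ← R4 − (5/2)·R2: [0, 0, 0, 0]
2 pivots among 4 columns.
Only 2 < 4 pivot columns, so the columns are linearly dependent.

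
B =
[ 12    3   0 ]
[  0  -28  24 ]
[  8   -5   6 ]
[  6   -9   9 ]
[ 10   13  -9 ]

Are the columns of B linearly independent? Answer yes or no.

no

Row reduce B to echelon form.
R3 ← R3 − (2/3)·R1: [0, -7, 6]
R4 ← R4 − (1/2)·R1: [0, -21/2, 9]
R5 ← R5 − (5/6)·R1: [0, 21/2, -9]
R3 ← R3 − (1/4)·R2: [0, 0, 0]
R4 ← R4 − (3/8)·R2: [0, 0, 0]
R5 ← R5 + (3/8)·R2: [0, 0, 0]
2 pivots among 3 columns.
Only 2 < 3 pivot columns, so the columns are linearly dependent.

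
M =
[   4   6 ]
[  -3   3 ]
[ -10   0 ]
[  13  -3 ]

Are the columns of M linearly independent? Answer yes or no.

yes

Row reduce M to echelon form.
R2 ← R2 + (3/4)·R1: [0, 15/2]
R3 ← R3 + (5/2)·R1: [0, 15]
R4 ← R4 − (13/4)·R1: [0, -45/2]
R3 ← R3 − (2)·R2: [0, 0]
R4 ← R4 + (3)·R2: [0, 0]
2 pivots among 2 columns.
Every column is a pivot column, so the columns are linearly independent.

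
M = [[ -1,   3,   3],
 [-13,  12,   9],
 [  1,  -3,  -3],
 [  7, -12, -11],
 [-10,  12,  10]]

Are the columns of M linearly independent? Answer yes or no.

no

Row reduce M to echelon form.
R2 ← R2 − (13)·R1: [0, -27, -30]
R3 ← R3 + R1: [0, 0, 0]
R4 ← R4 + (7)·R1: [0, 9, 10]
R5 ← R5 − (10)·R1: [0, -18, -20]
R4 ← R4 + (1/3)·R2: [0, 0, 0]
R5 ← R5 − (2/3)·R2: [0, 0, 0]
2 pivots among 3 columns.
Only 2 < 3 pivot columns, so the columns are linearly dependent.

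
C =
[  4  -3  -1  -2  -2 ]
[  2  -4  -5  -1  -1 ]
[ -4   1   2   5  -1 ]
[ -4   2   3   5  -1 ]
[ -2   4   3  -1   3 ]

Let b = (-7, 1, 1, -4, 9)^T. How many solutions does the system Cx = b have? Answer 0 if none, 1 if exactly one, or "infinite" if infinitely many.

Row reduce the augmented matrix [C | b].
R2 ← R2 − (1/2)·R1: [0, -5/2, -9/2, 0, 0, 9/2]
R3 ← R3 + R1: [0, -2, 1, 3, -3, -6]
R4 ← R4 + R1: [0, -1, 2, 3, -3, -11]
R5 ← R5 + (1/2)·R1: [0, 5/2, 5/2, -2, 2, 11/2]
R3 ← R3 − (4/5)·R2: [0, 0, 23/5, 3, -3, -48/5]
R4 ← R4 − (2/5)·R2: [0, 0, 19/5, 3, -3, -64/5]
R5 ← R5 + R2: [0, 0, -2, -2, 2, 10]
R4 ← R4 − (19/23)·R3: [0, 0, 0, 12/23, -12/23, -112/23]
R5 ← R5 + (10/23)·R3: [0, 0, 0, -16/23, 16/23, 134/23]
R5 ← R5 + (4/3)·R4: [0, 0, 0, 0, 0, -2/3]
The echelon form has 5 nonzero rows; the last pivot sits in the augmented column, so rank(C) = 4 but rank([C|b]) = 5.
Since the ranks differ, the system is inconsistent.
It has no solutions.

0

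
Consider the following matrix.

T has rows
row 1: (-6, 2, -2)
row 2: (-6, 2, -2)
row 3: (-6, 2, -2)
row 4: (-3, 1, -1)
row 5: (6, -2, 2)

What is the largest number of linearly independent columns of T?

Row reduce to echelon form.
R2 ← R2 − R1: [0, 0, 0]
R3 ← R3 − R1: [0, 0, 0]
R4 ← R4 − (1/2)·R1: [0, 0, 0]
R5 ← R5 + R1: [0, 0, 0]
Echelon form has 1 nonzero row, so rank(T) = 1.
The rank gives the maximum number of linearly independent columns: 1.

1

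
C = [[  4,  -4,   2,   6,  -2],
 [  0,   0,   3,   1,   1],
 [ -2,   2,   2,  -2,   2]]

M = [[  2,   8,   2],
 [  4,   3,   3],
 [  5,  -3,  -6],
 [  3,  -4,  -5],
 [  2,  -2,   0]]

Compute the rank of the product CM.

2

First compute CM:
[[ 16,  -6, -46],
 [ 20, -15, -23],
 [ 12, -12,   0]]
Now row reduce the product.
R2 ← R2 − (5/4)·R1: [0, -15/2, 69/2]
R3 ← R3 − (3/4)·R1: [0, -15/2, 69/2]
R3 ← R3 − R2: [0, 0, 0]
2 nonzero rows, so rank(CM) = 2.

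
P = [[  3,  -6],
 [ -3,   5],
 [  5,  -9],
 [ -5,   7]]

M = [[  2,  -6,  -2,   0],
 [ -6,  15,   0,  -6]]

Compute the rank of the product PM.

2

First compute PM:
[[ 42, -108,  -6,  36],
 [-36,  93,   6, -30],
 [ 64, -165, -10,  54],
 [-52, 135,  10, -42]]
Now row reduce the product.
R2 ← R2 + (6/7)·R1: [0, 3/7, 6/7, 6/7]
R3 ← R3 − (32/21)·R1: [0, -3/7, -6/7, -6/7]
R4 ← R4 + (26/21)·R1: [0, 9/7, 18/7, 18/7]
R3 ← R3 + R2: [0, 0, 0, 0]
R4 ← R4 − (3)·R2: [0, 0, 0, 0]
2 nonzero rows, so rank(PM) = 2.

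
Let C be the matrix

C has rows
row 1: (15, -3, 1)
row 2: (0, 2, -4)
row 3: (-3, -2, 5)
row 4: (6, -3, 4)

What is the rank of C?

Row reduce to echelon form.
R3 ← R3 + (1/5)·R1: [0, -13/5, 26/5]
R4 ← R4 − (2/5)·R1: [0, -9/5, 18/5]
R3 ← R3 + (13/10)·R2: [0, 0, 0]
R4 ← R4 + (9/10)·R2: [0, 0, 0]
Echelon form has 2 nonzero rows, so rank(C) = 2.

2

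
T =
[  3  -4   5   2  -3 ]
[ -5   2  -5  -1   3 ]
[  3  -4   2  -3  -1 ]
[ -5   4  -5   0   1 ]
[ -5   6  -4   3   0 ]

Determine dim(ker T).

1

Row reduce to echelon form.
R2 ← R2 + (5/3)·R1: [0, -14/3, 10/3, 7/3, -2]
R3 ← R3 − R1: [0, 0, -3, -5, 2]
R4 ← R4 + (5/3)·R1: [0, -8/3, 10/3, 10/3, -4]
R5 ← R5 + (5/3)·R1: [0, -2/3, 13/3, 19/3, -5]
R4 ← R4 − (4/7)·R2: [0, 0, 10/7, 2, -20/7]
R5 ← R5 − (1/7)·R2: [0, 0, 27/7, 6, -33/7]
R4 ← R4 + (10/21)·R3: [0, 0, 0, -8/21, -40/21]
R5 ← R5 + (9/7)·R3: [0, 0, 0, -3/7, -15/7]
R5 ← R5 − (9/8)·R4: [0, 0, 0, 0, 0]
4 nonzero rows, so rank(T) = 4.
T has 5 columns; by rank–nullity, nullity = 5 − 4 = 1.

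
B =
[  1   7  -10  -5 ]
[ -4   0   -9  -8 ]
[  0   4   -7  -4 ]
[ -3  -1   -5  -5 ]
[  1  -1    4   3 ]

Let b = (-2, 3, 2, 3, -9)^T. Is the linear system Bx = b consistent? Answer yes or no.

Row reduce the augmented matrix [B | b].
R2 ← R2 + (4)·R1: [0, 28, -49, -28, -5]
R4 ← R4 + (3)·R1: [0, 20, -35, -20, -3]
R5 ← R5 − R1: [0, -8, 14, 8, -7]
R3 ← R3 − (1/7)·R2: [0, 0, 0, 0, 19/7]
R4 ← R4 − (5/7)·R2: [0, 0, 0, 0, 4/7]
R5 ← R5 + (2/7)·R2: [0, 0, 0, 0, -59/7]
R4 ← R4 − (4/19)·R3: [0, 0, 0, 0, 0]
R5 ← R5 + (59/19)·R3: [0, 0, 0, 0, 0]
The echelon form has 3 nonzero rows; the last pivot sits in the augmented column, so rank(B) = 2 but rank([B|b]) = 3.
Since the ranks differ, the system is inconsistent.

no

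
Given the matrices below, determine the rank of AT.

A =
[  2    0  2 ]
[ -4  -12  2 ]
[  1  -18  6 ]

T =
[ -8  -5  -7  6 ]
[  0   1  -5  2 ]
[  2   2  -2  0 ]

First compute AT:
[[-12,  -6, -18,  12],
 [ 36,  12,  84, -48],
 [  4, -11,  71, -30]]
Now row reduce the product.
R2 ← R2 + (3)·R1: [0, -6, 30, -12]
R3 ← R3 + (1/3)·R1: [0, -13, 65, -26]
R3 ← R3 − (13/6)·R2: [0, 0, 0, 0]
2 nonzero rows, so rank(AT) = 2.

2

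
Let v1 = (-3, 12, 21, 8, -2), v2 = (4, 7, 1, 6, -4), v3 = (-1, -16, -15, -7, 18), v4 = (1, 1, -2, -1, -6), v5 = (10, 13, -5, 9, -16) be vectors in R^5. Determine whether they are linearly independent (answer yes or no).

Form the matrix with these vectors as rows and row reduce.
R2 ← R2 + (4/3)·R1: [0, 23, 29, 50/3, -20/3]
R3 ← R3 − (1/3)·R1: [0, -20, -22, -29/3, 56/3]
R4 ← R4 + (1/3)·R1: [0, 5, 5, 5/3, -20/3]
R5 ← R5 + (10/3)·R1: [0, 53, 65, 107/3, -68/3]
R3 ← R3 + (20/23)·R2: [0, 0, 74/23, 111/23, 296/23]
R4 ← R4 − (5/23)·R2: [0, 0, -30/23, -45/23, -120/23]
R5 ← R5 − (53/23)·R2: [0, 0, -42/23, -63/23, -168/23]
R4 ← R4 + (15/37)·R3: [0, 0, 0, 0, 0]
R5 ← R5 + (21/37)·R3: [0, 0, 0, 0, 0]
3 nonzero rows, so the 5 vectors span a space of dimension 3.
Since 3 < 5, the vectors are linearly dependent.

no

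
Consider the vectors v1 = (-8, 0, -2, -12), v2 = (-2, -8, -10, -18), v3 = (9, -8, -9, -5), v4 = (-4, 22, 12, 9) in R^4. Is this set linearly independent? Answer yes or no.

no

Form the matrix with these vectors as rows and row reduce.
R2 ← R2 − (1/4)·R1: [0, -8, -19/2, -15]
R3 ← R3 + (9/8)·R1: [0, -8, -45/4, -37/2]
R4 ← R4 − (1/2)·R1: [0, 22, 13, 15]
R3 ← R3 − R2: [0, 0, -7/4, -7/2]
R4 ← R4 + (11/4)·R2: [0, 0, -105/8, -105/4]
R4 ← R4 − (15/2)·R3: [0, 0, 0, 0]
3 nonzero rows, so the 4 vectors span a space of dimension 3.
Since 3 < 4, the vectors are linearly dependent.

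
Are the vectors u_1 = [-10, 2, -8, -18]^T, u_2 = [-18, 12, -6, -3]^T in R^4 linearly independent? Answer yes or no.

yes

Form the matrix with these vectors as rows and row reduce.
R2 ← R2 − (9/5)·R1: [0, 42/5, 42/5, 147/5]
2 nonzero rows, so the 2 vectors span a space of dimension 2.
Since 2 = 2, the vectors are linearly independent.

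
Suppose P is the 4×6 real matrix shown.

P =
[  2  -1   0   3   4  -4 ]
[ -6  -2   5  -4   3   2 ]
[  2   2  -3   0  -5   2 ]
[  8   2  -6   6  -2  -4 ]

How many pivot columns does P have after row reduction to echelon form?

Row reduce to echelon form.
R2 ← R2 + (3)·R1: [0, -5, 5, 5, 15, -10]
R3 ← R3 − R1: [0, 3, -3, -3, -9, 6]
R4 ← R4 − (4)·R1: [0, 6, -6, -6, -18, 12]
R3 ← R3 + (3/5)·R2: [0, 0, 0, 0, 0, 0]
R4 ← R4 + (6/5)·R2: [0, 0, 0, 0, 0, 0]
Echelon form has 2 nonzero rows, so rank(P) = 2.
Each nonzero row contributes one pivot column: 2 pivot columns.

2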